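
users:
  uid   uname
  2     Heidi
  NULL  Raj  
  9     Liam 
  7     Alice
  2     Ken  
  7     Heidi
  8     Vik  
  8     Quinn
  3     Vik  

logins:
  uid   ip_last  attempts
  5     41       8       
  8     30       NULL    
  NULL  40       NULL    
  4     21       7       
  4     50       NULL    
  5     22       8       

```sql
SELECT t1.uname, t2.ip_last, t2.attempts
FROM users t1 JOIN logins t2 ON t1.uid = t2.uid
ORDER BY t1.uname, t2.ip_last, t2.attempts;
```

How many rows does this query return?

INNER JOIN keeps only pairs where the ON condition holds.
Matching on t1.uid = t2.uid. A NULL in a compared column never satisfies the condition.
- t1 row (uid=2): no match → dropped.
- t1 row (uid=NULL): no match → dropped.
- t1 row (uid=9): no match → dropped.
- t1 row (uid=7): no match → dropped.
- t1 row (uid=2): no match → dropped.
- t1 row (uid=7): no match → dropped.
- t1 row (uid=8): matches 1 t2 row(s) → 1 output row(s).
- t1 row (uid=8): matches 1 t2 row(s) → 1 output row(s).
- t1 row (uid=3): no match → dropped.
Total: 2 rows.

2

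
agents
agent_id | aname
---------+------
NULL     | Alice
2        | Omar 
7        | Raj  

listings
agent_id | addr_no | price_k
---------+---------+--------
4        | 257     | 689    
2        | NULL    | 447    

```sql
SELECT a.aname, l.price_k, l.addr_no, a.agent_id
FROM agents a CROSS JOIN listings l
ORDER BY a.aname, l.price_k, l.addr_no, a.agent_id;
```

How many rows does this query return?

CROSS JOIN pairs every row of `agents` with every row of `listings`: 3 × 2 = 6 rows.

6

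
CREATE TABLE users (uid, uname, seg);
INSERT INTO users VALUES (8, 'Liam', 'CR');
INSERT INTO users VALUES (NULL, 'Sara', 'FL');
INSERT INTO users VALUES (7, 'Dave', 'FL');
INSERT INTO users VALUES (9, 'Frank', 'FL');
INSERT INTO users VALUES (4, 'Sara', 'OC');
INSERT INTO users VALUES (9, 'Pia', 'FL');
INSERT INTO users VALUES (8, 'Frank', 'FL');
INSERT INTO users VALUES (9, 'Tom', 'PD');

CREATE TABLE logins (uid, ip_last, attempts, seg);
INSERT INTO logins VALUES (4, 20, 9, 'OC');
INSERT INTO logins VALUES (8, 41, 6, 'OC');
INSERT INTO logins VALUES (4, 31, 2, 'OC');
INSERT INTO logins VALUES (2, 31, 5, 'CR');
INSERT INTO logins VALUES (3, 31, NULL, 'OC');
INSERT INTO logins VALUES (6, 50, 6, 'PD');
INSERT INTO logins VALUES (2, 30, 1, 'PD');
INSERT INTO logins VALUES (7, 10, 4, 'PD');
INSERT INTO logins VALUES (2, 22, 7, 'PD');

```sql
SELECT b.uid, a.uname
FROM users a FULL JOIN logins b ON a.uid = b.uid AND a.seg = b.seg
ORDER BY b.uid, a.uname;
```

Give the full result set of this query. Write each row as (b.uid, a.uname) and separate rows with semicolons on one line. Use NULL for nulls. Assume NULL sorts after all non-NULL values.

(2, NULL); (2, NULL); (2, NULL); (3, NULL); (4, Sara); (4, Sara); (6, NULL); (7, NULL); (8, NULL); (NULL, Dave); (NULL, Frank); (NULL, Frank); (NULL, Liam); (NULL, Pia); (NULL, Sara); (NULL, Tom)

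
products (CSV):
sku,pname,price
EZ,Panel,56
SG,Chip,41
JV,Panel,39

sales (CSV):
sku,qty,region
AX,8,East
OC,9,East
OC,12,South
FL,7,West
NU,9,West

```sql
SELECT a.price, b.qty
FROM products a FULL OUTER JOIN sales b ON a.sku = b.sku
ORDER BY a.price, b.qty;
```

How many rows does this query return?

8

FULL OUTER JOIN keeps every row from both sides; unmatched rows get NULL for the other side's columns.
Matching on a.sku = b.sku.
Matched pairs: 0; unmatched a rows kept: 3; unmatched b rows kept: 5.
Total: 0 matched + 8 padded = 8 rows.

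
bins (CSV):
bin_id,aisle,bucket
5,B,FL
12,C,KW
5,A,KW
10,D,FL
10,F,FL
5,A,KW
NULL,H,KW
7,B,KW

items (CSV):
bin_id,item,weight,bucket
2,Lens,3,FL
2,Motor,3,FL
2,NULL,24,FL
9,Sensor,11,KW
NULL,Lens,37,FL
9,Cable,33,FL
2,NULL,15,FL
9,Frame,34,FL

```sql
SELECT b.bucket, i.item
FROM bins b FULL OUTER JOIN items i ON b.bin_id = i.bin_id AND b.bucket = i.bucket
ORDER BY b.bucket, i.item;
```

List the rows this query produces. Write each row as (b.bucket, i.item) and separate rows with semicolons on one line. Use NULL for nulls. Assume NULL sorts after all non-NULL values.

(FL, NULL); (FL, NULL); (FL, NULL); (KW, NULL); (KW, NULL); (KW, NULL); (KW, NULL); (KW, NULL); (NULL, Cable); (NULL, Frame); (NULL, Lens); (NULL, Lens); (NULL, Motor); (NULL, Sensor); (NULL, NULL); (NULL, NULL)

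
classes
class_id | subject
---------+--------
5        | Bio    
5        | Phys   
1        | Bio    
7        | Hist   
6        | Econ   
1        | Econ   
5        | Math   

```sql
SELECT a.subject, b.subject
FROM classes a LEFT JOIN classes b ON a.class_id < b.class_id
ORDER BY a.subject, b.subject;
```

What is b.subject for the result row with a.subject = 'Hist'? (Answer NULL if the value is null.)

NULL

LEFT JOIN keeps every row from `classes a`; unmatched rows get NULL for `classes b`'s columns.
Matching on a.class_id < b.class_id.
Matched pairs: 17; unmatched a rows kept: 1.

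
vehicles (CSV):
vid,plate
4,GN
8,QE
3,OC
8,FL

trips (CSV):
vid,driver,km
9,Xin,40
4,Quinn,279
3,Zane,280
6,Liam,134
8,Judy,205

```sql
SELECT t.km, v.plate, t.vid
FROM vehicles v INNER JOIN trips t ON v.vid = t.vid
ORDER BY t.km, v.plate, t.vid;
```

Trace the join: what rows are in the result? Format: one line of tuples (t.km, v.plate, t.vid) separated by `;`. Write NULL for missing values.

(205, FL, 8); (205, QE, 8); (279, GN, 4); (280, OC, 3)

INNER JOIN keeps only pairs where the ON condition holds.
Matching on v.vid = t.vid.
Matched pairs: 4.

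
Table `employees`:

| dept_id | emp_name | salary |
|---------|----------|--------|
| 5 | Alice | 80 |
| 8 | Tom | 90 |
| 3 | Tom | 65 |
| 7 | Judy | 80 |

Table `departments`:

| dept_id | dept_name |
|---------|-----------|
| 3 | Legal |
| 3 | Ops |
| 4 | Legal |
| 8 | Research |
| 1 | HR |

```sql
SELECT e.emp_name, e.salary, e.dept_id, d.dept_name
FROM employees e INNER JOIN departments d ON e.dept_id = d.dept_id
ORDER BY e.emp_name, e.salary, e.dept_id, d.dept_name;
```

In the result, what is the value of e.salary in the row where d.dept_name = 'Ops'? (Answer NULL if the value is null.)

INNER JOIN keeps only pairs where the ON condition holds.
Matching on e.dept_id = d.dept_id.
- e (dept_id=5) has no partner → excluded.
- e (dept_id=8) pairs with 1 row(s) of d.
- e (dept_id=3) pairs with 2 row(s) of d.
- e (dept_id=7) has no partner → excluded.

65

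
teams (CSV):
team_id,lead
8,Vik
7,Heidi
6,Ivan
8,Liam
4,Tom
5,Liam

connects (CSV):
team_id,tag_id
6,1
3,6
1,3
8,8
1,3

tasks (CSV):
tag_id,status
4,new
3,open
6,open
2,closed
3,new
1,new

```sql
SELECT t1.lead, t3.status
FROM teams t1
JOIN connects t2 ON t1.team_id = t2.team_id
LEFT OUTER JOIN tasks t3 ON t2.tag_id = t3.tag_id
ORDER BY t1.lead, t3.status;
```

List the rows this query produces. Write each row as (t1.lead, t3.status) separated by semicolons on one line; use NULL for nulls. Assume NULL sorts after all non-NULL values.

Step 1 — t1 INNER JOIN t2 on team_id → 3 row(s).
Then LEFT JOIN `tasks t3` on tag_id: each of those 3 rows is kept; rows whose t2.tag_id has no match in t3 get NULL for t3's columns.

(Ivan, new); (Liam, NULL); (Vik, NULL)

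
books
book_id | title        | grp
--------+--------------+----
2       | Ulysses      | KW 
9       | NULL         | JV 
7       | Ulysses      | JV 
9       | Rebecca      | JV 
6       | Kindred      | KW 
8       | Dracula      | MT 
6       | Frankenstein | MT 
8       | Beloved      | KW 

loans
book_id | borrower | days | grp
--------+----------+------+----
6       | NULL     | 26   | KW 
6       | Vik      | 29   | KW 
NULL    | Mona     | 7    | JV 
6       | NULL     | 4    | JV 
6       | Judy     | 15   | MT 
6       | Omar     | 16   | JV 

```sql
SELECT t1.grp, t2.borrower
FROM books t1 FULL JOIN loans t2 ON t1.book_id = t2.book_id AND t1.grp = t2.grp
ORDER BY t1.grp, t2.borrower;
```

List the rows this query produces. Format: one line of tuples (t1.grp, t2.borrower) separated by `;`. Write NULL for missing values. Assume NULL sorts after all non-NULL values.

(JV, NULL); (JV, NULL); (JV, NULL); (KW, Vik); (KW, NULL); (KW, NULL); (KW, NULL); (MT, Judy); (MT, NULL); (NULL, Mona); (NULL, Omar); (NULL, NULL)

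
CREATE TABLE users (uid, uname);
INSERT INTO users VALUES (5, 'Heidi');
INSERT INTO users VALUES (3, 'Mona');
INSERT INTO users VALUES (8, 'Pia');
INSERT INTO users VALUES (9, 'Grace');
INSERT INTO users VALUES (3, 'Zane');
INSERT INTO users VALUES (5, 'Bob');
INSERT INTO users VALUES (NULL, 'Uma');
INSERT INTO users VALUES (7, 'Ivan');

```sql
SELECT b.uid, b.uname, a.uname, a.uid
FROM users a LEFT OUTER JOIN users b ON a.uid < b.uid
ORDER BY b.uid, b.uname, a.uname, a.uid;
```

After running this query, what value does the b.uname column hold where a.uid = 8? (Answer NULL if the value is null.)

Grace

LEFT JOIN keeps every row from `users a`; unmatched rows get NULL for `users b`'s columns.
Matching on a.uid < b.uid. A NULL in a compared column never satisfies the condition.
- a (uid=5) pairs with 3 row(s) of b.
- a (uid=3) pairs with 5 row(s) of b.
- a (uid=8) pairs with 1 row(s) of b.
- a (uid=9) has no partner → padded with NULL.
- a (uid=3) pairs with 5 row(s) of b.
- a (uid=5) pairs with 3 row(s) of b.
- a (uid=NULL) has no partner → padded with NULL.
- a (uid=7) pairs with 2 row(s) of b.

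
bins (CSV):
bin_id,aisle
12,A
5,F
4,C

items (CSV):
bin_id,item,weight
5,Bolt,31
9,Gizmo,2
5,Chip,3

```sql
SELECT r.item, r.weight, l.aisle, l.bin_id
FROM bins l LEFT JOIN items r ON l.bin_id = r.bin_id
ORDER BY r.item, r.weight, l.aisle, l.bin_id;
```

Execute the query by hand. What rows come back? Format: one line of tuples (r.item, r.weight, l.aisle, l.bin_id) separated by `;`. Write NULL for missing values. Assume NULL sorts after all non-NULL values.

LEFT JOIN keeps every row from `bins`; unmatched rows get NULL for `items`'s columns.
Matching on l.bin_id = r.bin_id.
- bin_id=12: no r row matches, row kept with r columns NULL.
- bin_id=5: 2 matching r row(s), so 2 row(s) emitted.
- bin_id=4: no r row matches, row kept with r columns NULL.
After projecting and ordering:
r.item | r.weight | l.aisle | l.bin_id
Bolt | 31 | F | 5
Chip | 3 | F | 5
NULL | NULL | A | 12
NULL | NULL | C | 4

(Bolt, 31, F, 5); (Chip, 3, F, 5); (NULL, NULL, A, 12); (NULL, NULL, C, 4)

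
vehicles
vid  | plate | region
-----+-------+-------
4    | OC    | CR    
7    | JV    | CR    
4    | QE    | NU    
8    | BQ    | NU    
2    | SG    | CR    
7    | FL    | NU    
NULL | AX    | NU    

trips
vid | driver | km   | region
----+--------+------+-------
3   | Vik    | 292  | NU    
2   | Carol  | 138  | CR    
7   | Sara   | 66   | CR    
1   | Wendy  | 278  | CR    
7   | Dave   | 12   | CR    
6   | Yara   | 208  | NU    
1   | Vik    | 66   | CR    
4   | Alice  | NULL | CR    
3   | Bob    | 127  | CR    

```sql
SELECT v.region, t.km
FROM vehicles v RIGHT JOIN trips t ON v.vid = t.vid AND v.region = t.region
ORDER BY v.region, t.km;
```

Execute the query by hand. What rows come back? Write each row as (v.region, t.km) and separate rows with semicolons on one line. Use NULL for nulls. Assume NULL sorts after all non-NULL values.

RIGHT JOIN keeps every row from `trips`; unmatched rows get NULL for `vehicles`'s columns.
Matching on v.vid = t.vid AND v.region = t.region. A NULL in a compared column never satisfies the condition.
Matched pairs: 4; unmatched t rows kept: 5.

(CR, 12); (CR, 66); (CR, 138); (CR, NULL); (NULL, 66); (NULL, 127); (NULL, 208); (NULL, 278); (NULL, 292)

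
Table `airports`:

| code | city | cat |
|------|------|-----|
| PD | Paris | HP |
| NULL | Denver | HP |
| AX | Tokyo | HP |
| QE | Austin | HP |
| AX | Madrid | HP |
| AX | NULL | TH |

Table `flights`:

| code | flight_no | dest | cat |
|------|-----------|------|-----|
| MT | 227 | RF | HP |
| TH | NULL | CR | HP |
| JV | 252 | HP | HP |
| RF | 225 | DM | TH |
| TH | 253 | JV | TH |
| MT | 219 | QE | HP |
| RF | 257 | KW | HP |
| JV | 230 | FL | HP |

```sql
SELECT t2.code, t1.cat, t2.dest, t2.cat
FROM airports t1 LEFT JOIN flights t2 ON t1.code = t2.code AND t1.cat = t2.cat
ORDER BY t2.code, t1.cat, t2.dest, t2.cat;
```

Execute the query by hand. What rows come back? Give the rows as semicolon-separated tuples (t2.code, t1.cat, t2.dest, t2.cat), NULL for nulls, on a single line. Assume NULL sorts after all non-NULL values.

(NULL, HP, NULL, NULL); (NULL, HP, NULL, NULL); (NULL, HP, NULL, NULL); (NULL, HP, NULL, NULL); (NULL, HP, NULL, NULL); (NULL, TH, NULL, NULL)

LEFT JOIN keeps every row from `airports`; unmatched rows get NULL for `flights`'s columns.
Matching on t1.code = t2.code AND t1.cat = t2.cat. A NULL in a compared column never satisfies the condition.
- code=PD, cat=HP: no t2 row matches, row kept with t2 columns NULL.
- code=NULL, cat=HP: no t2 row matches, row kept with t2 columns NULL.
- code=AX, cat=HP: no t2 row matches, row kept with t2 columns NULL.
- code=QE, cat=HP: no t2 row matches, row kept with t2 columns NULL.
- code=AX, cat=HP: no t2 row matches, row kept with t2 columns NULL.
- code=AX, cat=TH: no t2 row matches, row kept with t2 columns NULL.
After projecting and ordering:
t2.code | t1.cat | t2.dest | t2.cat
NULL | HP | NULL | NULL
NULL | HP | NULL | NULL
NULL | HP | NULL | NULL
NULL | HP | NULL | NULL
NULL | HP | NULL | NULL
NULL | TH | NULL | NULL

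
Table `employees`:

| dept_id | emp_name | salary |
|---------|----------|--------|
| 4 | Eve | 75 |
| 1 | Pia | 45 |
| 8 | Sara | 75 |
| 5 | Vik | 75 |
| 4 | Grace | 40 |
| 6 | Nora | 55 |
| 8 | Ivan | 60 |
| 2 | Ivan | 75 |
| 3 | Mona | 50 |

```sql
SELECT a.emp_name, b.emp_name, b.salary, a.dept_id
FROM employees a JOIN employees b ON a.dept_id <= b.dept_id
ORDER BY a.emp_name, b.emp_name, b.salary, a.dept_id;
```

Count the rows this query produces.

INNER JOIN keeps only pairs where the ON condition holds.
Matching on a.dept_id <= b.dept_id.
- a (dept_id=4) pairs with 6 row(s) of b.
- a (dept_id=1) pairs with 9 row(s) of b.
- a (dept_id=8) pairs with 2 row(s) of b.
- a (dept_id=5) pairs with 4 row(s) of b.
- a (dept_id=4) pairs with 6 row(s) of b.
- a (dept_id=6) pairs with 3 row(s) of b.
- a (dept_id=8) pairs with 2 row(s) of b.
- a (dept_id=2) pairs with 8 row(s) of b.
- a (dept_id=3) pairs with 7 row(s) of b.
Total: 47 rows.

47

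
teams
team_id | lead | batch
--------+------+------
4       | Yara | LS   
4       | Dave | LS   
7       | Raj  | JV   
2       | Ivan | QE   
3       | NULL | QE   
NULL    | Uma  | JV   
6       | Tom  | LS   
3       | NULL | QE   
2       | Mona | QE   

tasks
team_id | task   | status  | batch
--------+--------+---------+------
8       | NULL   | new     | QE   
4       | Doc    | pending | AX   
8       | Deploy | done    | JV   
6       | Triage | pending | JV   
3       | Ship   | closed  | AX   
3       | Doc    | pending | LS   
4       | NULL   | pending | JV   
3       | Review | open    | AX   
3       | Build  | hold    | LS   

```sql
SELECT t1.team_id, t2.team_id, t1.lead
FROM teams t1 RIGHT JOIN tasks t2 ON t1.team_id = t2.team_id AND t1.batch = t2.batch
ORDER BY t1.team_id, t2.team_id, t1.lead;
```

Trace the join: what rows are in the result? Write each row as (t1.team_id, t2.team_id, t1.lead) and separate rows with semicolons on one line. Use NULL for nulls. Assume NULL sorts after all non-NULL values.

(NULL, 3, NULL); (NULL, 3, NULL); (NULL, 3, NULL); (NULL, 3, NULL); (NULL, 4, NULL); (NULL, 4, NULL); (NULL, 6, NULL); (NULL, 8, NULL); (NULL, 8, NULL)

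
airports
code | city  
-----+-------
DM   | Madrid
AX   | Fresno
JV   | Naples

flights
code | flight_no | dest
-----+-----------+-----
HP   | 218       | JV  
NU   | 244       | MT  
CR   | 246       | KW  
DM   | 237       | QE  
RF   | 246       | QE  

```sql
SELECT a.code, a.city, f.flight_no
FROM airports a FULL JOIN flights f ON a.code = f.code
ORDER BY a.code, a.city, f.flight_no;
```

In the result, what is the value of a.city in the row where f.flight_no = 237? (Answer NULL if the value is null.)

FULL OUTER JOIN keeps every row from both sides; unmatched rows get NULL for the other side's columns.
Matching on a.code = f.code.
Matched pairs: 1; unmatched a rows kept: 2; unmatched f rows kept: 4.

Madrid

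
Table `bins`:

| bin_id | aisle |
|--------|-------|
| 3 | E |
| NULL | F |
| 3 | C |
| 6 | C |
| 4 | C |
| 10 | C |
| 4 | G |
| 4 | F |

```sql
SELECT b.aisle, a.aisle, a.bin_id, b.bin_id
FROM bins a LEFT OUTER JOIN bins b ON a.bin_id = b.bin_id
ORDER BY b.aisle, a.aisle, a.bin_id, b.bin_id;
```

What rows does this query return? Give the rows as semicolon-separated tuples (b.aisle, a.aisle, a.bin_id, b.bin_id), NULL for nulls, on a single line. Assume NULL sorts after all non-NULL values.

LEFT JOIN keeps every row from `bins a`; unmatched rows get NULL for `bins b`'s columns.
Matching on a.bin_id = b.bin_id. A NULL in a compared column never satisfies the condition.
Matched pairs: 15; unmatched a rows kept: 1.

(C, C, 3, 3); (C, C, 4, 4); (C, C, 6, 6); (C, C, 10, 10); (C, E, 3, 3); (C, F, 4, 4); (C, G, 4, 4); (E, C, 3, 3); (E, E, 3, 3); (F, C, 4, 4); (F, F, 4, 4); (F, G, 4, 4); (G, C, 4, 4); (G, F, 4, 4); (G, G, 4, 4); (NULL, F, NULL, NULL)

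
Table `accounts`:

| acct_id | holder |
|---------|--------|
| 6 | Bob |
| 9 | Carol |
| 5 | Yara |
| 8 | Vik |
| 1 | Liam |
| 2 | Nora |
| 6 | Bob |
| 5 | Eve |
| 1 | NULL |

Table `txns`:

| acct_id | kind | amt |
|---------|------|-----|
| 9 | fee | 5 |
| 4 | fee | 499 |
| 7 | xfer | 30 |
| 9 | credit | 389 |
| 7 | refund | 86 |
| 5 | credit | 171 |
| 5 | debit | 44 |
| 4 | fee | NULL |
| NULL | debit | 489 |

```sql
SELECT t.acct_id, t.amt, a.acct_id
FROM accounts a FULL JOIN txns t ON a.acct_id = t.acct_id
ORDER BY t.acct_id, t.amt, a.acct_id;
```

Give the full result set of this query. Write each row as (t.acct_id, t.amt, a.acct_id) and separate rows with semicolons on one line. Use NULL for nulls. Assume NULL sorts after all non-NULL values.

FULL OUTER JOIN keeps every row from both sides; unmatched rows get NULL for the other side's columns.
Matching on a.acct_id = t.acct_id. A NULL in a compared column never satisfies the condition.
Matched pairs: 6; unmatched a rows kept: 6; unmatched t rows kept: 5.

(4, 499, NULL); (4, NULL, NULL); (5, 44, 5); (5, 44, 5); (5, 171, 5); (5, 171, 5); (7, 30, NULL); (7, 86, NULL); (9, 5, 9); (9, 389, 9); (NULL, 489, NULL); (NULL, NULL, 1); (NULL, NULL, 1); (NULL, NULL, 2); (NULL, NULL, 6); (NULL, NULL, 6); (NULL, NULL, 8)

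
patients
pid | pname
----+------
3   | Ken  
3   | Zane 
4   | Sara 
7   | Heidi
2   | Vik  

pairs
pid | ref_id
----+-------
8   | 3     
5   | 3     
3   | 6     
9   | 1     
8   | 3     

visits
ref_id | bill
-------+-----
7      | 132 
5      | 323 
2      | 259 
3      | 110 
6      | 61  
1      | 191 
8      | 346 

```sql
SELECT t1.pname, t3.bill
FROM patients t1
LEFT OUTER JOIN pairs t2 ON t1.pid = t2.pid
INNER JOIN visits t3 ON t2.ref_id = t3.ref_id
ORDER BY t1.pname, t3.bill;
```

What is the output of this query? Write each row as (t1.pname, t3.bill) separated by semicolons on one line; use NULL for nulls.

Step 1 — t1 LEFT JOIN t2 on pid → 5 row(s).
Then INNER JOIN `visits t3` on ref_id: keep only rows whose t2.ref_id appears in t3.

(Ken, 61); (Zane, 61)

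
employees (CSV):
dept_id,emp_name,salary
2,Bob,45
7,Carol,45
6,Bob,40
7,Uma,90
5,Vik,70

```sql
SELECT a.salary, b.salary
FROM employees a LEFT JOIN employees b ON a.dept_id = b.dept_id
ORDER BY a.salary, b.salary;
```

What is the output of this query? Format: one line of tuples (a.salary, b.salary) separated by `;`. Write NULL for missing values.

LEFT JOIN keeps every row from `employees a`; unmatched rows get NULL for `employees b`'s columns.
Matching on a.dept_id = b.dept_id.
Matched pairs: 7; unmatched a rows kept: 0.

(40, 40); (45, 45); (45, 45); (45, 90); (70, 70); (90, 45); (90, 90)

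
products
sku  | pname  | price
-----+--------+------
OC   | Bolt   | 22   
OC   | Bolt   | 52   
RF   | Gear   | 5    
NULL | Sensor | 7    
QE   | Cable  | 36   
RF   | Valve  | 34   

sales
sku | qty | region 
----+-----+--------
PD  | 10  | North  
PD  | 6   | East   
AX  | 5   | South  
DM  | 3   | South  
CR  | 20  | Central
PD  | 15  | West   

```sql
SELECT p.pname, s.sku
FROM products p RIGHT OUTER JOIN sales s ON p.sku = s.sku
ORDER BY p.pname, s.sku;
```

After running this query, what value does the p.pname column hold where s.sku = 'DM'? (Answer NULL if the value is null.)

RIGHT JOIN keeps every row from `sales`; unmatched rows get NULL for `products`'s columns.
Matching on p.sku = s.sku. A NULL in a compared column never satisfies the condition.
- p row (sku=OC): no match.
- p row (sku=OC): no match.
- p row (sku=RF): no match.
- p row (sku=NULL): no match.
- p row (sku=QE): no match.
- p row (sku=RF): no match.
- 6 s row(s) had no p match → kept, p columns NULL.

NULL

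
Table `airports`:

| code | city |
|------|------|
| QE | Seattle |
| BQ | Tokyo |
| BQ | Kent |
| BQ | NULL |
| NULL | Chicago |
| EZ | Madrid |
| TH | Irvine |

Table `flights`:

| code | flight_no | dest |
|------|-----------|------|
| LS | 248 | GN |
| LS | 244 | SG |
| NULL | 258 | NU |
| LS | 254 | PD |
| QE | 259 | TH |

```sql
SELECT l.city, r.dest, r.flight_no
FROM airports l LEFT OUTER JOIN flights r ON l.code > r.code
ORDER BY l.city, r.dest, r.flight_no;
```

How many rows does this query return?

12

LEFT JOIN keeps every row from `airports`; unmatched rows get NULL for `flights`'s columns.
Matching on l.code > r.code. A NULL in a compared column never satisfies the condition.
- l (code=QE) pairs with 3 row(s) of r.
- l (code=BQ) has no partner → padded with NULL.
- l (code=BQ) has no partner → padded with NULL.
- l (code=BQ) has no partner → padded with NULL.
- l (code=NULL) has no partner → padded with NULL.
- l (code=EZ) has no partner → padded with NULL.
- l (code=TH) pairs with 4 row(s) of r.
Total: 7 matched + 5 padded = 12 rows.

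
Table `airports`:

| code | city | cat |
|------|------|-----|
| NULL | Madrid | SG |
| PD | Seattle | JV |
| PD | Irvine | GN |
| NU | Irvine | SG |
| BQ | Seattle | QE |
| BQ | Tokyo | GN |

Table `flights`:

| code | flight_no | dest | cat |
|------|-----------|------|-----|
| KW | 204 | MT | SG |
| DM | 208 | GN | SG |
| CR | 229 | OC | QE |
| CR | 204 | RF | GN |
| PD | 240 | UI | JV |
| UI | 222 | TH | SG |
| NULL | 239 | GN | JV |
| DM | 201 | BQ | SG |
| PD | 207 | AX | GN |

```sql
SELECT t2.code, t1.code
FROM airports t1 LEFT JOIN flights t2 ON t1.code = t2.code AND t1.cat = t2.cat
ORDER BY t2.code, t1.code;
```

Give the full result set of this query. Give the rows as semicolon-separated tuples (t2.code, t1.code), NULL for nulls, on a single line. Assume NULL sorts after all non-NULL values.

(PD, PD); (PD, PD); (NULL, BQ); (NULL, BQ); (NULL, NU); (NULL, NULL)

LEFT JOIN keeps every row from `airports`; unmatched rows get NULL for `flights`'s columns.
Matching on t1.code = t2.code AND t1.cat = t2.cat. A NULL in a compared column never satisfies the condition.
- t1 row (code=NULL, cat=SG): no match → kept, t2 columns NULL.
- t1 row (code=PD, cat=JV): matches 1 t2 row(s) → 1 output row(s).
- t1 row (code=PD, cat=GN): matches 1 t2 row(s) → 1 output row(s).
- t1 row (code=NU, cat=SG): no match → kept, t2 columns NULL.
- t1 row (code=BQ, cat=QE): no match → kept, t2 columns NULL.
- t1 row (code=BQ, cat=GN): no match → kept, t2 columns NULL.
After projecting and ordering:
t2.code | t1.code
PD | PD
PD | PD
NULL | BQ
NULL | BQ
NULL | NU
NULL | NULL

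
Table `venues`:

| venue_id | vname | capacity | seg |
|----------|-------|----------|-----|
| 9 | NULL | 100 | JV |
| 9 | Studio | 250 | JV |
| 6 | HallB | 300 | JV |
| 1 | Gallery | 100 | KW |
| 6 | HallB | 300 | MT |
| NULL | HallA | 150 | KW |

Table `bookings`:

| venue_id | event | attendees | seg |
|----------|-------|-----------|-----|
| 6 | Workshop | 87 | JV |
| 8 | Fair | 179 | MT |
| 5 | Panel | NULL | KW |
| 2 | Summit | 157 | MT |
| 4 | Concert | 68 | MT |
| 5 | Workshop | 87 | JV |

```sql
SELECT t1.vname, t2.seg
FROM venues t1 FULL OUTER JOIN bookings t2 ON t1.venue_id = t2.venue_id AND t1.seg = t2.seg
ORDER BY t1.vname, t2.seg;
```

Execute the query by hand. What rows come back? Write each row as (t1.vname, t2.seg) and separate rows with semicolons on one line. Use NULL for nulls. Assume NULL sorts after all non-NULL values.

(Gallery, NULL); (HallA, NULL); (HallB, JV); (HallB, NULL); (Studio, NULL); (NULL, JV); (NULL, KW); (NULL, MT); (NULL, MT); (NULL, MT); (NULL, NULL)

FULL OUTER JOIN keeps every row from both sides; unmatched rows get NULL for the other side's columns.
Matching on t1.venue_id = t2.venue_id AND t1.seg = t2.seg. A NULL in a compared column never satisfies the condition.
- t1[0] venue_id=9, seg=JV → no match; kept with NULLs on the t2 side.
- t1[1] venue_id=9, seg=JV → no match; kept with NULLs on the t2 side.
- t1[2] venue_id=6, seg=JV → 1 match(es) in t2 → 1 row(s).
- t1[3] venue_id=1, seg=KW → no match; kept with NULLs on the t2 side.
- t1[4] venue_id=6, seg=MT → no match; kept with NULLs on the t2 side.
- t1[5] venue_id=NULL, seg=KW → no match; kept with NULLs on the t2 side.
- 5 t2 row(s) had no t1 match → kept, t1 columns NULL.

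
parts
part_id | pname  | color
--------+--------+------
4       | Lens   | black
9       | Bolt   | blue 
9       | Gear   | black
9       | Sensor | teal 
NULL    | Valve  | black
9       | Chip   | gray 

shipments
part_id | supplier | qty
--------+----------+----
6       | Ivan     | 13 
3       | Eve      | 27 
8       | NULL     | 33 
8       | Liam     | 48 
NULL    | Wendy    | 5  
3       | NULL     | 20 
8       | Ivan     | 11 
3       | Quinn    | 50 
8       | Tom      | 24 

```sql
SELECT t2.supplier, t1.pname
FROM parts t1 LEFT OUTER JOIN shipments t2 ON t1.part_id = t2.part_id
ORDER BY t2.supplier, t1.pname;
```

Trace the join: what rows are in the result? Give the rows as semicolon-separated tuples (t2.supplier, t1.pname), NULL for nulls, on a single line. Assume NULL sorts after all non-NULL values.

(NULL, Bolt); (NULL, Chip); (NULL, Gear); (NULL, Lens); (NULL, Sensor); (NULL, Valve)

LEFT JOIN keeps every row from `parts`; unmatched rows get NULL for `shipments`'s columns.
Matching on t1.part_id = t2.part_id. A NULL in a compared column never satisfies the condition.
- t1 row (part_id=4): no match → kept, t2 columns NULL.
- t1 row (part_id=9): no match → kept, t2 columns NULL.
- t1 row (part_id=9): no match → kept, t2 columns NULL.
- t1 row (part_id=9): no match → kept, t2 columns NULL.
- t1 row (part_id=NULL): no match → kept, t2 columns NULL.
- t1 row (part_id=9): no match → kept, t2 columns NULL.
After projecting and ordering:
t2.supplier | t1.pname
NULL | Bolt
NULL | Chip
NULL | Gear
NULL | Lens
NULL | Sensor
NULL | Valve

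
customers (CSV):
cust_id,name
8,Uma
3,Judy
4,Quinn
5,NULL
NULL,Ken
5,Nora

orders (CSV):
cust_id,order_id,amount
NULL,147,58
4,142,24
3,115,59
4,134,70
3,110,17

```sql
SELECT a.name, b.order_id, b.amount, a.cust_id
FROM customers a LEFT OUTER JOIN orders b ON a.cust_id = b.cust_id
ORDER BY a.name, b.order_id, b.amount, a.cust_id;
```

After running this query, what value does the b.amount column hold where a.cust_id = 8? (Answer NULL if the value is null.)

LEFT JOIN keeps every row from `customers`; unmatched rows get NULL for `orders`'s columns.
Matching on a.cust_id = b.cust_id. A NULL in a compared column never satisfies the condition.
- a row (cust_id=8): no match → kept, b columns NULL.
- a row (cust_id=3): matches 2 b row(s) → 2 output row(s).
- a row (cust_id=4): matches 2 b row(s) → 2 output row(s).
- a row (cust_id=5): no match → kept, b columns NULL.
- a row (cust_id=NULL): no match → kept, b columns NULL.
- a row (cust_id=5): no match → kept, b columns NULL.

NULL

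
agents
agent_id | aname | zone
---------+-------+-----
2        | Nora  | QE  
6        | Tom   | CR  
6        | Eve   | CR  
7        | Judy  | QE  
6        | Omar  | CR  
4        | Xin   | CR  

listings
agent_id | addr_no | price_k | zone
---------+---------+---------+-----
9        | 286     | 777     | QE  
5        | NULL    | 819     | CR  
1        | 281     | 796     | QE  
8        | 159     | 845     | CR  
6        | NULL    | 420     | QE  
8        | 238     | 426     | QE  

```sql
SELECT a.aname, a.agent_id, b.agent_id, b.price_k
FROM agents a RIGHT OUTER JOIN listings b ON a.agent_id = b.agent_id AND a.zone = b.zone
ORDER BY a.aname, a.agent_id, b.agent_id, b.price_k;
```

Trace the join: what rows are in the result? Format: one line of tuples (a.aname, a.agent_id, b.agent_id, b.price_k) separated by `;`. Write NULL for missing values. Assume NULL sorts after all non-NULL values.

RIGHT JOIN keeps every row from `listings`; unmatched rows get NULL for `agents`'s columns.
Matching on a.agent_id = b.agent_id AND a.zone = b.zone.
- agent_id=2, zone=QE: no matching b row.
- agent_id=6, zone=CR: no matching b row.
- agent_id=6, zone=CR: no matching b row.
- agent_id=7, zone=QE: no matching b row.
- agent_id=6, zone=CR: no matching b row.
- agent_id=4, zone=CR: no matching b row.
- 6 row(s) from b found no a partner → padded with NULL.
After projecting and ordering:
a.aname | a.agent_id | b.agent_id | b.price_k
NULL | NULL | 1 | 796
NULL | NULL | 5 | 819
NULL | NULL | 6 | 420
NULL | NULL | 8 | 426
NULL | NULL | 8 | 845
NULL | NULL | 9 | 777

(NULL, NULL, 1, 796); (NULL, NULL, 5, 819); (NULL, NULL, 6, 420); (NULL, NULL, 8, 426); (NULL, NULL, 8, 845); (NULL, NULL, 9, 777)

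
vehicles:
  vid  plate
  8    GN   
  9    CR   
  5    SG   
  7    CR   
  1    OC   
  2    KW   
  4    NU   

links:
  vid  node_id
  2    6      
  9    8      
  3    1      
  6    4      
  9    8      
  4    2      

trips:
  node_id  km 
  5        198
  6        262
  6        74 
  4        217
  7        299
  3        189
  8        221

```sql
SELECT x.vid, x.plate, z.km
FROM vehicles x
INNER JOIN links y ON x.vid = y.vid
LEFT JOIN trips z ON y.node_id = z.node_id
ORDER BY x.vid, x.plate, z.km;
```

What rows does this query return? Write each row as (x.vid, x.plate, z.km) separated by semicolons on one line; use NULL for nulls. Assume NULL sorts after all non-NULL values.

(2, KW, 74); (2, KW, 262); (4, NU, NULL); (9, CR, 221); (9, CR, 221)

Evaluate left to right. First `vehicles x INNER JOIN links y` on vid: 4 row(s).
Then LEFT JOIN `trips z` on node_id: each of those 4 rows is kept; rows whose y.node_id has no match in z get NULL for z's columns.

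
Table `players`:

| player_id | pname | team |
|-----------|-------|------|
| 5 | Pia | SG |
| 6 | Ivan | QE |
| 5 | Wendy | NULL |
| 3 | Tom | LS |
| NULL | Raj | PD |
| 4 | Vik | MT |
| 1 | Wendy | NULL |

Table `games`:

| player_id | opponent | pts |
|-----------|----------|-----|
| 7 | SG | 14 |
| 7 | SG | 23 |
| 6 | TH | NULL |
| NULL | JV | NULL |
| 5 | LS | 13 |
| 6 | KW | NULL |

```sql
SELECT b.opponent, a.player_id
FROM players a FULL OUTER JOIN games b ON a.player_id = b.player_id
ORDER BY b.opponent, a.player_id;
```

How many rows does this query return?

FULL OUTER JOIN keeps every row from both sides; unmatched rows get NULL for the other side's columns.
Matching on a.player_id = b.player_id. A NULL in a compared column never satisfies the condition.
- a (player_id=5) pairs with 1 row(s) of b.
- a (player_id=6) pairs with 2 row(s) of b.
- a (player_id=5) pairs with 1 row(s) of b.
- a (player_id=3) has no partner → padded with NULL.
- a (player_id=NULL) has no partner → padded with NULL.
- a (player_id=4) has no partner → padded with NULL.
- a (player_id=1) has no partner → padded with NULL.
- 3 b row(s) had no a match → kept, a columns NULL.
Total: 4 matched + 7 padded = 11 rows.

11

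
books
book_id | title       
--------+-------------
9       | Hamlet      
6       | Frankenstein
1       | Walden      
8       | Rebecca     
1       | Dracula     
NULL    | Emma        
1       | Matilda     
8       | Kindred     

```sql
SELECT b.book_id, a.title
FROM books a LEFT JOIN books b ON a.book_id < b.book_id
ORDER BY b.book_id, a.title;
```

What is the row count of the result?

LEFT JOIN keeps every row from `books a`; unmatched rows get NULL for `books b`'s columns.
Matching on a.book_id < b.book_id. A NULL in a compared column never satisfies the condition.
- a (book_id=9) has no partner → padded with NULL.
- a (book_id=6) pairs with 3 row(s) of b.
- a (book_id=1) pairs with 4 row(s) of b.
- a (book_id=8) pairs with 1 row(s) of b.
- a (book_id=1) pairs with 4 row(s) of b.
- a (book_id=NULL) has no partner → padded with NULL.
- a (book_id=1) pairs with 4 row(s) of b.
- a (book_id=8) pairs with 1 row(s) of b.
Total: 17 matched + 2 padded = 19 rows.

19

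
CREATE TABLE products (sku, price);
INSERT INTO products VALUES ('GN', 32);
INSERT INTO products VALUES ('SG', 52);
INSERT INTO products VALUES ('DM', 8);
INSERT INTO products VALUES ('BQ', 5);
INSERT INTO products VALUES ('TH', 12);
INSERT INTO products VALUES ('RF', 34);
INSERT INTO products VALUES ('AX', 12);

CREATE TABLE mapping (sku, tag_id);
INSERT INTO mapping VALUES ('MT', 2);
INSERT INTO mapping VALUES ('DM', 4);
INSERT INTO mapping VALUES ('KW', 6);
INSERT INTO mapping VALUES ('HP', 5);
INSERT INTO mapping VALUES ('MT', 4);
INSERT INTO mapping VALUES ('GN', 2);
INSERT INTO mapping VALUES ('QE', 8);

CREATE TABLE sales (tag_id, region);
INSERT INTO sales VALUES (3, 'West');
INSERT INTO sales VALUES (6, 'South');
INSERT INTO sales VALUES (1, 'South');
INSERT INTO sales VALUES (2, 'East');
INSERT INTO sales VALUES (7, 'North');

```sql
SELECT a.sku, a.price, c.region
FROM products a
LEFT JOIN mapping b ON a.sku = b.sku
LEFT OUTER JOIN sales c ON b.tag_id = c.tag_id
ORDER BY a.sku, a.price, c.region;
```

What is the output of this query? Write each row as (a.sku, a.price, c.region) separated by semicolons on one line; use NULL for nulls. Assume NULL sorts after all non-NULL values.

(AX, 12, NULL); (BQ, 5, NULL); (DM, 8, NULL); (GN, 32, East); (RF, 34, NULL); (SG, 52, NULL); (TH, 12, NULL)

Step 1 — a LEFT JOIN b on sku → 7 row(s).
Then LEFT JOIN `sales c` on tag_id: each of those 7 rows is kept; rows whose b.tag_id has no match in c get NULL for c's columns.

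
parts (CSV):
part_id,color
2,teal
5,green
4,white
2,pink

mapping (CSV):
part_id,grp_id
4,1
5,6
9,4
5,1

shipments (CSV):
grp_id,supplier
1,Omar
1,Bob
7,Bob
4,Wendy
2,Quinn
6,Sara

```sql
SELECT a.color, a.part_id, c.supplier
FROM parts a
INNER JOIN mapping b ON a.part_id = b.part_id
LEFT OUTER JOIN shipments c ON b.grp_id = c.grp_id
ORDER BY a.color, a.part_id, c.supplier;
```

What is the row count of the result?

5

Joins associate left-to-right: parts INNER JOIN mapping on part_id gives 3 intermediate row(s).
Then LEFT JOIN `shipments c` on grp_id: each of those 3 rows is kept; rows whose b.grp_id has no match in c get NULL for c's columns.
Result: 5 row(s).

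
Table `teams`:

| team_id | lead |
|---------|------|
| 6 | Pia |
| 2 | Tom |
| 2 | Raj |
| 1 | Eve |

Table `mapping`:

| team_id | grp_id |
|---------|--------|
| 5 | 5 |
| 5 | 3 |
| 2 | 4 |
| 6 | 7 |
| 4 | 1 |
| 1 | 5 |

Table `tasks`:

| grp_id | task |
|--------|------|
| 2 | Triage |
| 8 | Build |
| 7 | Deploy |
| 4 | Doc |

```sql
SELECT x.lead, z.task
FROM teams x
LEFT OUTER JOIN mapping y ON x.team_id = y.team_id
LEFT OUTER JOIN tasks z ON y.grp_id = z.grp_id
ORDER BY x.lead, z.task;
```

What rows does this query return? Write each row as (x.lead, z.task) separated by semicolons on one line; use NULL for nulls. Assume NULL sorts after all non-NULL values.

Evaluate left to right. First `teams x LEFT JOIN mapping y` on team_id: 4 row(s).
Then LEFT JOIN `tasks z` on grp_id: each of those 4 rows is kept; rows whose y.grp_id has no match in z get NULL for z's columns.

(Eve, NULL); (Pia, Deploy); (Raj, Doc); (Tom, Doc)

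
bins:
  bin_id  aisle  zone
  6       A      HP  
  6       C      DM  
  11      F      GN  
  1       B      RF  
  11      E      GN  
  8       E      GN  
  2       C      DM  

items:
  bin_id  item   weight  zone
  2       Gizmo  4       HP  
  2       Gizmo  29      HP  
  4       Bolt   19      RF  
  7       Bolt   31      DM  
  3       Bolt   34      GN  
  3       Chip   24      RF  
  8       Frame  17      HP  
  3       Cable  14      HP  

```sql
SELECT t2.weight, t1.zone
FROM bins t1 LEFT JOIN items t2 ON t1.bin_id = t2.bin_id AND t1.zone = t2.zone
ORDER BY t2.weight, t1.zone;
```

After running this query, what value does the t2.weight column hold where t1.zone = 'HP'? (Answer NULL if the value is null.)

LEFT JOIN keeps every row from `bins`; unmatched rows get NULL for `items`'s columns.
Matching on t1.bin_id = t2.bin_id AND t1.zone = t2.zone.
- t1 row (bin_id=6, zone=HP): no match → kept, t2 columns NULL.
- t1 row (bin_id=6, zone=DM): no match → kept, t2 columns NULL.
- t1 row (bin_id=11, zone=GN): no match → kept, t2 columns NULL.
- t1 row (bin_id=1, zone=RF): no match → kept, t2 columns NULL.
- t1 row (bin_id=11, zone=GN): no match → kept, t2 columns NULL.
- t1 row (bin_id=8, zone=GN): no match → kept, t2 columns NULL.
- t1 row (bin_id=2, zone=DM): no match → kept, t2 columns NULL.

NULL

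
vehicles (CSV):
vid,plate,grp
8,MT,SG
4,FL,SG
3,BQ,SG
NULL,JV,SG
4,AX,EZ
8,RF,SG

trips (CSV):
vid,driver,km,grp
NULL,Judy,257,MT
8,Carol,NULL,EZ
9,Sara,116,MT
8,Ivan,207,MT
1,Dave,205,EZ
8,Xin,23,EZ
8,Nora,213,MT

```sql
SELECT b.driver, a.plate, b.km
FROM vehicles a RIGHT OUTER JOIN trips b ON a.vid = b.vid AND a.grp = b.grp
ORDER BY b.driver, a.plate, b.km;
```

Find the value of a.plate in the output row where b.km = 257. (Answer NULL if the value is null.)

NULL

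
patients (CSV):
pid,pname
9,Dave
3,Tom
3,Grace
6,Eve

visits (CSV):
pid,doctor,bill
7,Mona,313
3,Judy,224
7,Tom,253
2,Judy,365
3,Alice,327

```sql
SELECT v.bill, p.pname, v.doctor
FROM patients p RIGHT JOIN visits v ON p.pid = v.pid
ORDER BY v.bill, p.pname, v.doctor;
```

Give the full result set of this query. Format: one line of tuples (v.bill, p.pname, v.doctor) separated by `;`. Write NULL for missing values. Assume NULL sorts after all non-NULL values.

(224, Grace, Judy); (224, Tom, Judy); (253, NULL, Tom); (313, NULL, Mona); (327, Grace, Alice); (327, Tom, Alice); (365, NULL, Judy)

RIGHT JOIN keeps every row from `visits`; unmatched rows get NULL for `patients`'s columns.
Matching on p.pid = v.pid.
Matched pairs: 4; unmatched v rows kept: 3.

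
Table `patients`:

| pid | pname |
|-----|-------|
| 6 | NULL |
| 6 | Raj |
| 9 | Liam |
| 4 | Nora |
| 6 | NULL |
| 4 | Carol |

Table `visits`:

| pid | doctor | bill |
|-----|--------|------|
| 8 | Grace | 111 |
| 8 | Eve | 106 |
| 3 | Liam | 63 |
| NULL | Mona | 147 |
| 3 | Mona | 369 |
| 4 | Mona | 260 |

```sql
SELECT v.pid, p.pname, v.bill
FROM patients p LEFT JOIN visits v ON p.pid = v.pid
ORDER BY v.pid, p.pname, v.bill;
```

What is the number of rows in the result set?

6

LEFT JOIN keeps every row from `patients`; unmatched rows get NULL for `visits`'s columns.
Matching on p.pid = v.pid. A NULL in a compared column never satisfies the condition.
- p[0] pid=6 → no match; kept with NULLs on the v side.
- p[1] pid=6 → no match; kept with NULLs on the v side.
- p[2] pid=9 → no match; kept with NULLs on the v side.
- p[3] pid=4 → 1 match(es) in v → 1 row(s).
- p[4] pid=6 → no match; kept with NULLs on the v side.
- p[5] pid=4 → 1 match(es) in v → 1 row(s).
Total: 2 matched + 4 padded = 6 rows.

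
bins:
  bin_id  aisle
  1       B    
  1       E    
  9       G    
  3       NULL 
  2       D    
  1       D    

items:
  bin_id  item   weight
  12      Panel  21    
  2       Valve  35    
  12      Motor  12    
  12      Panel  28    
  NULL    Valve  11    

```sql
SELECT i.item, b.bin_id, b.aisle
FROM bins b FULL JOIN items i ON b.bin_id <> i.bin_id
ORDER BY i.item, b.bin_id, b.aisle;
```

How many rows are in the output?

24

FULL OUTER JOIN keeps every row from both sides; unmatched rows get NULL for the other side's columns.
Matching on b.bin_id <> i.bin_id. A NULL in a compared column never satisfies the condition.
- b row (bin_id=1): matches 4 i row(s) → 4 output row(s).
- b row (bin_id=1): matches 4 i row(s) → 4 output row(s).
- b row (bin_id=9): matches 4 i row(s) → 4 output row(s).
- b row (bin_id=3): matches 4 i row(s) → 4 output row(s).
- b row (bin_id=2): matches 3 i row(s) → 3 output row(s).
- b row (bin_id=1): matches 4 i row(s) → 4 output row(s).
- 1 row(s) from i found no b partner → padded with NULL.
Total: 23 matched + 1 padded = 24 rows.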